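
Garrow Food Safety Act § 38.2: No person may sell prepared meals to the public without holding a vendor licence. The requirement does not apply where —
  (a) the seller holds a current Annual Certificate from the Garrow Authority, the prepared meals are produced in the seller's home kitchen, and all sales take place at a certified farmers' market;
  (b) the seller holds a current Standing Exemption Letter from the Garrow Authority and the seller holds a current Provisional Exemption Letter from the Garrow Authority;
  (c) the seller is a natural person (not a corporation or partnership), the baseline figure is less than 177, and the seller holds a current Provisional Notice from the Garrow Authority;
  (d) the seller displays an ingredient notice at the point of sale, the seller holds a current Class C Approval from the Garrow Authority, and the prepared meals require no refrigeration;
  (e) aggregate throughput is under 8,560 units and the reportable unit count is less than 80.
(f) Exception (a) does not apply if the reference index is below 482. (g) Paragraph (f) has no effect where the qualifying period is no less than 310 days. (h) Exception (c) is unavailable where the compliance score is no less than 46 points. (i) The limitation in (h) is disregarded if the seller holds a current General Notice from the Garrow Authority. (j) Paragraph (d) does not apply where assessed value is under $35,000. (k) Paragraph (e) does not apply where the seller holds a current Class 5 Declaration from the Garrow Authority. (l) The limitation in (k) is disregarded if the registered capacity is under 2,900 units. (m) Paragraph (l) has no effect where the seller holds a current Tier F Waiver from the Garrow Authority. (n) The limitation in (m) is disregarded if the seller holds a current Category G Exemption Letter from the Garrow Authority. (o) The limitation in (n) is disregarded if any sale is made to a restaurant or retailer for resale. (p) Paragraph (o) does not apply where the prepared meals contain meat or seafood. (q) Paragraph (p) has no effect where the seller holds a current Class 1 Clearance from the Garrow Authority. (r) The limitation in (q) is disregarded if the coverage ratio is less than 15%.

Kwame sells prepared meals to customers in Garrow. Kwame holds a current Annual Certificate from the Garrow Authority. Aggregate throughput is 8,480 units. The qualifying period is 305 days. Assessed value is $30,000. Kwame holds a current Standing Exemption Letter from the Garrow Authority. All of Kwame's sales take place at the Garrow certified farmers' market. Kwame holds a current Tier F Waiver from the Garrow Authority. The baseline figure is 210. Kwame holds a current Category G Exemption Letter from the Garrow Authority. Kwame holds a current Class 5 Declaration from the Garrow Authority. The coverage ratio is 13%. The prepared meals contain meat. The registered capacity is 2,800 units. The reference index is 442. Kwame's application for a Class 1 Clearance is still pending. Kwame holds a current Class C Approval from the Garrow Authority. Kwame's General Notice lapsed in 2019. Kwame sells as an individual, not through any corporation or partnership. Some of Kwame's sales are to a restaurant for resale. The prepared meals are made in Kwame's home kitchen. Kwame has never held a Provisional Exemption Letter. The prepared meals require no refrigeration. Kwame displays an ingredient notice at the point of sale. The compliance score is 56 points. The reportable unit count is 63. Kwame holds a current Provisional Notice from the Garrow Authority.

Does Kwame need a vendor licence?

No — exception (e) applies; Kwame is not required to hold a vendor licence.

Exception (a)'s conditions are all satisfied: a current Annual Certificate is held; the prepared meals are home-kitchen produced; all sales are at a certified farmers' market. Turning to paragraphs (f)–(g): (f) is engaged — the reference index is 442, below the 482 limit. (g), which would lift (f), is inapplicable — the qualifying period is 305 days, short of 310 days. Exception (a) does not apply.
Exception (b) fails — there is no Provisional Exemption Letter in force.
Exception (c) requires that the baseline figure is less than 177; but the baseline figure is 210, not less than 177, so (c) is unavailable.
Exception (d)'s conditions are all satisfied: an ingredient notice is displayed; a current Class C Approval is held; the prepared meals are shelf-stable. But: (j) applies — assessed value is $30,000, under the $35,000 limit. So (d) is unavailable.
All of (e)'s requirements are met (aggregate throughput is 8,480 units, under the 8,560 units limit; the reportable unit count is 63, less than the 80 limit). As to paragraphs (k)–(r): (k) would limit (e) — a current Class 5 Declaration is held — but (l) sets (k) aside: (l) operates against (k): the registered capacity is 2,800 units, under the 2,900 units limit. (m) would limit (l) — a current Tier F Waiver is held — but (n) sets (m) aside: (n) operates — a current Category G Exemption Letter is held. (o) applies (some sales are to a restaurant for resale), but yields to (p): (p) operates against (o): the prepared meals contain meat. (q), which would lift (p), is inapplicable — the Class 1 Clearance is not current. (e) remains available.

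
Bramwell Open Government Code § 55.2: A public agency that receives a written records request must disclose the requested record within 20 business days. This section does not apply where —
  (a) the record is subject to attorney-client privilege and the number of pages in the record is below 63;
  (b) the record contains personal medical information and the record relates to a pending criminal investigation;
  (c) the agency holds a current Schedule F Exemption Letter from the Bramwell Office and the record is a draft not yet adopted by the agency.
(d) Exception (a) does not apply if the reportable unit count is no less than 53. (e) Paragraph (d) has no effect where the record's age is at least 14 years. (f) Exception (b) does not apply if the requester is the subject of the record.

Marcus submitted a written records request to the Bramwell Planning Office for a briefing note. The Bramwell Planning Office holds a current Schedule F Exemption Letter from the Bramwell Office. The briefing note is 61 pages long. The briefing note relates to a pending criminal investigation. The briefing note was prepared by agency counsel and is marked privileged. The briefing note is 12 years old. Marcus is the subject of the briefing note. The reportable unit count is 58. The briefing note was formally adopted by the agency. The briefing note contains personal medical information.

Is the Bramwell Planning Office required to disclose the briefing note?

All of (a)'s requirements are met (the briefing note is privileged; the number of pages in the record is 61, below the 63 limit). Turning to paragraphs (d)–(e): (d) operates — the reportable unit count is 58, meeting the 53 threshold. (e) is not triggered (the record's age is 12 years, short of 14 years), so (d) stands. (a) is therefore removed.
Exception (b): the briefing note contains personal medical information; the briefing note relates to a pending investigation — every condition holds. But: (f) operates against (b): Marcus is the subject of the briefing note. So (b) is unavailable.
Exception (c) requires that the record is a draft not yet adopted by the agency; but the briefing note has been formally adopted, so (c) is unavailable.
Every exception is unavailable, so the rule governs.

Yes — the Bramwell Planning Office must disclose the briefing note.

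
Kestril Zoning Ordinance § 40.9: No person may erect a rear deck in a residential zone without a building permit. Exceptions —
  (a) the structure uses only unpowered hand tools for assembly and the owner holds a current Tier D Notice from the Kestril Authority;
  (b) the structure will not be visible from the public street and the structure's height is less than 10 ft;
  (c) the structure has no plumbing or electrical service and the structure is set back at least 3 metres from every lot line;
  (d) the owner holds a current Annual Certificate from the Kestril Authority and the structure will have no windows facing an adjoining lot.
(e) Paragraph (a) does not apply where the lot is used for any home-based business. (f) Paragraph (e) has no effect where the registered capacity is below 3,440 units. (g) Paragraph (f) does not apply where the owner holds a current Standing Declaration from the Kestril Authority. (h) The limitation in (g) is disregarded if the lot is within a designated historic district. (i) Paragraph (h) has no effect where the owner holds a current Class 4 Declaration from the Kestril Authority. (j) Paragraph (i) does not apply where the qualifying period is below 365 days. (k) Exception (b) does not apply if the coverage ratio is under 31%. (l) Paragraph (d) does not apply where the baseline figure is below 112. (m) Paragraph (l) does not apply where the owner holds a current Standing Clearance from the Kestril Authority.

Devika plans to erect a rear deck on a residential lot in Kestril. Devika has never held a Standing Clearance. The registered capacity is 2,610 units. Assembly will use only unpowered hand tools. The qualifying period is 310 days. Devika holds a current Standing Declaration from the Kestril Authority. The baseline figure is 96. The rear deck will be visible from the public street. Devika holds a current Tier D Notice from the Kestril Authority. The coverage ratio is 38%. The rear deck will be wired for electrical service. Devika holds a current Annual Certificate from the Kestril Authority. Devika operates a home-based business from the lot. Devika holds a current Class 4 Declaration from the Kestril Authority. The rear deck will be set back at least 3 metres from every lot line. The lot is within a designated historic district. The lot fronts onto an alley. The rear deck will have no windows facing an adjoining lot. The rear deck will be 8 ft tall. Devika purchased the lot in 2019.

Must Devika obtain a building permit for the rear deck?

No — exception (a) applies; Devika does not need a building permit.

Exception (a): assembly uses only hand tools; a current Tier D Notice is held — every condition holds. Applying paragraphs (e)–(j): (e) is triggered (a home-based business operates on the lot), but is displaced by (f): (f) operates against (e): the registered capacity is 2,610 units, below the 3,440 units limit. (g) would limit (f) — a current Standing Declaration is held — but (h) sets (g) aside: (h) is triggered — the lot is in a historic district. (i) operates (a current Class 4 Declaration is held), but is displaced by (j): (j) applies — the qualifying period is 310 days, below the 365 days limit. (a) remains available.
Exception (b) does not apply: the structure will be visible from the street.
Exception (c) fails — electrical service is planned.
Exception (d): a current Annual Certificate is held; no windows face an adjoining lot — every condition holds. Turning to paragraphs (l)–(m): (l) operates against (d): the baseline figure is 96, below the 112 limit. (m) is not triggered (the Standing Clearance is not current), so (l) stands. So (d) is unavailable.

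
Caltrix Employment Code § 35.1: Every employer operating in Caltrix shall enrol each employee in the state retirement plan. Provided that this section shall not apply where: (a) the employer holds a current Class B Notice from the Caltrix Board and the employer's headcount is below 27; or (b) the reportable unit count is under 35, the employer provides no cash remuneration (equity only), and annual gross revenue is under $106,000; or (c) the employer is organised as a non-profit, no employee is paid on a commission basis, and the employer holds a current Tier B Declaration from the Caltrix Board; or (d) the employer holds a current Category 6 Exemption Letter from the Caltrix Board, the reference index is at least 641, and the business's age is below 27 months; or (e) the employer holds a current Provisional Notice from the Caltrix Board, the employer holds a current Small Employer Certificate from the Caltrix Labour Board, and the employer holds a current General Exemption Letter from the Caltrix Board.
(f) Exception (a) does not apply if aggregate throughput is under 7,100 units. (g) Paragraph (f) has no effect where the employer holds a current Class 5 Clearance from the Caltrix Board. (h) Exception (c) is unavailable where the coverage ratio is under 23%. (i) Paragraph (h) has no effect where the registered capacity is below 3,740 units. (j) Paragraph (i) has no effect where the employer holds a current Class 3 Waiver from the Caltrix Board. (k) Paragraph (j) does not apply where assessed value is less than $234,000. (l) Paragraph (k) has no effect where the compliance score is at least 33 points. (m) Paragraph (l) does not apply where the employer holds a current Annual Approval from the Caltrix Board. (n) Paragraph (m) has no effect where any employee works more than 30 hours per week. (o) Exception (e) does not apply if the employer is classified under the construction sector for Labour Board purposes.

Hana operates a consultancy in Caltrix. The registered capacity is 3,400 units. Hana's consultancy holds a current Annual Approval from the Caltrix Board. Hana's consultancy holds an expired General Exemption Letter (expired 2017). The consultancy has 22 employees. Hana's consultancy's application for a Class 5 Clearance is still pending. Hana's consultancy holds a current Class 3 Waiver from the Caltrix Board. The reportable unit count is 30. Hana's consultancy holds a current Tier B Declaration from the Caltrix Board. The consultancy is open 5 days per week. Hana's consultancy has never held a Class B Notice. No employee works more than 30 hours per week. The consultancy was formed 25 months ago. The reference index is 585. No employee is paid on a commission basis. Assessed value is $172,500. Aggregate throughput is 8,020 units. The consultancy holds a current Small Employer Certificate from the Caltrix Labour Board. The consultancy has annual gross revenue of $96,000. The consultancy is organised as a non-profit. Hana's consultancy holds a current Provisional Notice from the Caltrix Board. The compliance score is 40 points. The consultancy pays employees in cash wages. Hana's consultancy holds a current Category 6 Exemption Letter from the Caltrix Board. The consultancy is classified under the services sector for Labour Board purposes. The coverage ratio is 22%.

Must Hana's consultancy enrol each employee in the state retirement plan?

Exception (a) does not apply: no current Class B Notice is held.
Exception (b) requires that the employer provides no cash remuneration (equity only); but employees are paid cash wages, so (b) is unavailable.
Exception (c) is satisfied on its face — the employer is a non-profit; no employee is paid on commission; a current Tier B Declaration is held. Applying paragraphs (h)–(n): (h) would limit (c) — the coverage ratio is 22%, under the 23% limit — but (i) sets (h) aside: (i) is engaged — the registered capacity is 3,400 units, below the 3,740 units limit. (j) would limit (i) — a current Class 3 Waiver is held — but (k) sets (j) aside: (k) operates against (j): assessed value is $172,500, less than the $234,000 limit. (l) operates (the compliance score is 40 points, meeting the 33 points threshold), but yields to (m): (m) operates against (l): a current Annual Approval is held. (n), which would lift (m), is not engaged — no employee exceeds 30 hours/week. So (c) applies.
Exception (d) requires that the reference index is at least 641; but the reference index is 585, short of 641, so (d) is unavailable.
Exception (e) does not apply: there is no General Exemption Letter in force.

No — exception (c) applies; Hana's consultancy is not required to enrol each employee in the state retirement plan.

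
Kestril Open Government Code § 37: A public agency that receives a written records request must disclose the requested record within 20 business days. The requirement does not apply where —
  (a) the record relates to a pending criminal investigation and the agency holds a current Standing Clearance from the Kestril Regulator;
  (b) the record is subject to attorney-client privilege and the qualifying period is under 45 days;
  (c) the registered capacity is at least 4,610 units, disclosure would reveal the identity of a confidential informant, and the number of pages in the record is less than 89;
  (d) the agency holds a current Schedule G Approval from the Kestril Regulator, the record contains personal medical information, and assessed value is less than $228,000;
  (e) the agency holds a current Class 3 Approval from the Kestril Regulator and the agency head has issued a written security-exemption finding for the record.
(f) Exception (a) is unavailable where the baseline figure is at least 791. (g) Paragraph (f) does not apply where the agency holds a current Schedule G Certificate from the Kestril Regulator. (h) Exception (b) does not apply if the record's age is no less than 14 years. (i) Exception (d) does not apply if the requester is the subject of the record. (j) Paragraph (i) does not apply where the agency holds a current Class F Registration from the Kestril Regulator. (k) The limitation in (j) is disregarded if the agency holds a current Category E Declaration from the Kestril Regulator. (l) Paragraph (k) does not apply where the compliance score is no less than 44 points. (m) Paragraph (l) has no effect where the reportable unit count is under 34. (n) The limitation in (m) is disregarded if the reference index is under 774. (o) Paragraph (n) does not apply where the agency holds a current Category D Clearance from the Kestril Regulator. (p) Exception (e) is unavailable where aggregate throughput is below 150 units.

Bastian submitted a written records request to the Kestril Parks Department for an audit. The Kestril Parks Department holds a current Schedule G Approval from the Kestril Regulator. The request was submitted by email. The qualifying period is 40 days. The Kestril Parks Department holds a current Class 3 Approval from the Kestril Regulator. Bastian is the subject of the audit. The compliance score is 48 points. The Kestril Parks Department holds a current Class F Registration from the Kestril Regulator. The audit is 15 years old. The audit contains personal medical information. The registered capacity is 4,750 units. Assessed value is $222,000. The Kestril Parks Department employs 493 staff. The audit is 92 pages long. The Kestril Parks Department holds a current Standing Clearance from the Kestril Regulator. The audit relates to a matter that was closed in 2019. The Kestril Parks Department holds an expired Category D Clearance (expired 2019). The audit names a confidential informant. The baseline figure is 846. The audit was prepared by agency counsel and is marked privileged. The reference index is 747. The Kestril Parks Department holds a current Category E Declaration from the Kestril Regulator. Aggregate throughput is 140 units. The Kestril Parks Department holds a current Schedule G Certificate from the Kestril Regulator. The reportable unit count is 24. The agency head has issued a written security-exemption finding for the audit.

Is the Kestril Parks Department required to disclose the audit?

Exception (a) fails — the audit relates to a closed matter.
Exception (b): the audit is privileged; the qualifying period is 40 days, under the 45 days limit — every condition holds. However, paragraph (h) must be considered: (h) applies — the record's age is 15 years, meeting the 14 years threshold. So (b) is unavailable.
Exception (c) fails — the number of pages in the record is 92, not less than 89.
Exception (d): a current Schedule G Approval is held; the audit contains personal medical information; assessed value is $222,000, less than the $228,000 limit — every condition holds. Under paragraphs (i)–(o): (i) would limit (d) — Bastian is the subject of the audit — but (j) sets (i) aside: (j) applies — a current Class F Registration is held. (k) would limit (j) — a current Category E Declaration is held — but (l) sets (k) aside: (l) is triggered — the compliance score is 48 points, meeting the 44 points threshold. (m) operates (the reportable unit count is 24, under the 34 limit), but yields to (n): (n) operates against (m): the reference index is 747, under the 774 limit. (o), which would lift (n), is not triggered — no current Category D Clearance is held. So (d) applies.
All of (e)'s requirements are met (a current Class 3 Approval is held; a written security-exemption finding has been issued). Turning to paragraph (p): (p) is engaged — aggregate throughput is 140 units, below the 150 units limit. (e) is therefore removed.

No — exception (d) applies; the Kestril Parks Department is not required to disclose the audit.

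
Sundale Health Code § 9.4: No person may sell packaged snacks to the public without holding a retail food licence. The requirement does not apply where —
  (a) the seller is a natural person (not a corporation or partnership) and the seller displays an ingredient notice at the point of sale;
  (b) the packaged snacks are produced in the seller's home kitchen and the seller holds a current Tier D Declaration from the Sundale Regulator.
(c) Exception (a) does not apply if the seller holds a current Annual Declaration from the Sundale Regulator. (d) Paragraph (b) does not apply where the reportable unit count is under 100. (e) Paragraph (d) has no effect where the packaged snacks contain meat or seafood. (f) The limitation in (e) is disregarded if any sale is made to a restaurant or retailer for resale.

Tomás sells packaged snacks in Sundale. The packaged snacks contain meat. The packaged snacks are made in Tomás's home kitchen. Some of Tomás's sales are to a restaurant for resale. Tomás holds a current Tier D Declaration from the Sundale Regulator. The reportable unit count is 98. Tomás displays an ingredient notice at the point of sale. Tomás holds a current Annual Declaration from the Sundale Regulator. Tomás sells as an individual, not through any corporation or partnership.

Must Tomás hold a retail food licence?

All of (a)'s requirements are met (the seller is a natural person; an ingredient notice is displayed). However, paragraph (c) must be considered: (c) operates — a current Annual Declaration is held. Exception (a) does not apply.
Exception (b): the packaged snacks are home-kitchen produced; a current Tier D Declaration is held — every condition holds. But applying paragraphs (d)–(f): (d) operates against (b): the reportable unit count is 98, under the 100 limit. (e) is triggered (the packaged snacks contain meat), but is overridden by (f): (f) is triggered — some sales are to a restaurant for resale. Exception (b) does not apply.
No exception displaces § 9.4.

Yes — Tomás must hold a retail food licence.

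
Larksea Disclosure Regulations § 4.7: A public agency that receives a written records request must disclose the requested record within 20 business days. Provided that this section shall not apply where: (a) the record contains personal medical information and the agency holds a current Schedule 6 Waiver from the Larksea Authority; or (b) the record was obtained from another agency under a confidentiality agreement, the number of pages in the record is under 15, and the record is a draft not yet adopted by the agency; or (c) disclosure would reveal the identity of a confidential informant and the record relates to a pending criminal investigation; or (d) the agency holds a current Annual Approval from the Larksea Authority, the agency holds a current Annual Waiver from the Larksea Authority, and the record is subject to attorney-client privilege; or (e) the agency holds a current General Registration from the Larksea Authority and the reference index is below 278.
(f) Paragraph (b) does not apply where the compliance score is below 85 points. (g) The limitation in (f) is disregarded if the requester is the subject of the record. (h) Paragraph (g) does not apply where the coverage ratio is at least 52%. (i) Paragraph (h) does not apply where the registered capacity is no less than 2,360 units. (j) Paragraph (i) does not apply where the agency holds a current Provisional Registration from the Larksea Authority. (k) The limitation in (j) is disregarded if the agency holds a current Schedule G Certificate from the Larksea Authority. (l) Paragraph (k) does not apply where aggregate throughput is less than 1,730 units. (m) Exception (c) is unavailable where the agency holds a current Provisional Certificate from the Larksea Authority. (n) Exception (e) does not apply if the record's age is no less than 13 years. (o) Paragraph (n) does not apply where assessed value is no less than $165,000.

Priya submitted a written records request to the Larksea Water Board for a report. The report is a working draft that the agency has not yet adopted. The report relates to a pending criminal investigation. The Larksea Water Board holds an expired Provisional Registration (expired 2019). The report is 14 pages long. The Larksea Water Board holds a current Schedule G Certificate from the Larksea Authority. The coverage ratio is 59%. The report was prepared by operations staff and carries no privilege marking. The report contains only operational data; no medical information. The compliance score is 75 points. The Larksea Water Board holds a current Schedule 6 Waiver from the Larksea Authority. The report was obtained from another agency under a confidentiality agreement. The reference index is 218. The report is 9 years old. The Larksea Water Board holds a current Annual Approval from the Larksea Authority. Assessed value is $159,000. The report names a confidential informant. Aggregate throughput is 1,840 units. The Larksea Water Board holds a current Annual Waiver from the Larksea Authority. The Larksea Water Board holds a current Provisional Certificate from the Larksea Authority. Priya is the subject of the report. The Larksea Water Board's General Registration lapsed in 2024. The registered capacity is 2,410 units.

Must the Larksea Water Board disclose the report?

No — exception (b) applies; the Larksea Water Board is not required to disclose the report.

Exception (a) requires that the record contains personal medical information; but the report contains only operational data, so (a) is unavailable.
Exception (b) is satisfied on its face — the report was obtained under a confidentiality agreement; the number of pages in the record is 14, under the 15 limit; the report is an unadopted draft. Applying paragraphs (f)–(l): (f) would limit (b) — the compliance score is 75 points, below the 85 points limit — but (g) sets (f) aside: (g) is triggered — Priya is the subject of the report. (h) applies (the coverage ratio is 59%, meeting the 52% threshold), but yields to (i): (i) operates against (h): the registered capacity is 2,410 units, meeting the 2,360 units threshold. (j) does not operate here (no current Provisional Registration is held), so (i) stands. Exception (b) stands.
Exception (c): the report names a confidential informant; the report relates to a pending investigation — every condition holds. However, paragraph (m) must be considered: (m) operates against (c): a current Provisional Certificate is held. Exception (c) does not apply.
Exception (d) does not apply: the report carries no privilege marking.
Exception (e) does not apply: there is no General Registration in force.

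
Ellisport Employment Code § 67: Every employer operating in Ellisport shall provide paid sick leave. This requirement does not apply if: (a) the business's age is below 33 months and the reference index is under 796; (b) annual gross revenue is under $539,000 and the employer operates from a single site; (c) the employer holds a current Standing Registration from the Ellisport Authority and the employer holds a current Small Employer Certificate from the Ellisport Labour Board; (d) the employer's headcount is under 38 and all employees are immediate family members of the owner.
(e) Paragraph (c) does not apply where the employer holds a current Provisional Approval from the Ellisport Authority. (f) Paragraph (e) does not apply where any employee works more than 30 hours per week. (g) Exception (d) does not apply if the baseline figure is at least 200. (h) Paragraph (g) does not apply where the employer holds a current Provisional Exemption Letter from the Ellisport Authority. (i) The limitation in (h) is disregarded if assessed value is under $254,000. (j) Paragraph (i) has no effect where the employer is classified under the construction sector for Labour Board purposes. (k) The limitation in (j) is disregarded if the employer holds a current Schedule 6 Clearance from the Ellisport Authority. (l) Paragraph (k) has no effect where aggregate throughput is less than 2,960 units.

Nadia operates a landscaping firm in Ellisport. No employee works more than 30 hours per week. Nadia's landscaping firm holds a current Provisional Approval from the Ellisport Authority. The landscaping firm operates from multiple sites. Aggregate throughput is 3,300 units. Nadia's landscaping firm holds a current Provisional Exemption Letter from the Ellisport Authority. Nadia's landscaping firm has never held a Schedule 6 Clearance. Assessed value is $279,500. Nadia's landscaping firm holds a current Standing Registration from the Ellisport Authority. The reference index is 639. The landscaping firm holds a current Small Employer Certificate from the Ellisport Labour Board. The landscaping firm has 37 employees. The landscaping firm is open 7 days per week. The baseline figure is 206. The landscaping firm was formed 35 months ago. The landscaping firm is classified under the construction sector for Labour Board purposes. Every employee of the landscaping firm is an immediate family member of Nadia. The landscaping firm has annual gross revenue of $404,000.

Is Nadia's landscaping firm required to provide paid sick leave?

Exception (a) does not apply: the business's age is 35 months, not below 33 months.
Exception (b) does not apply: the employer operates from multiple sites.
All of (c)'s requirements are met (a current Standing Registration is held; a current Small Employer Certificate is held). However, paragraphs (e)–(f) must be considered: (e) is triggered — a current Provisional Approval is held. (f), which would lift (e), is not triggered — no employee exceeds 30 hours/week. (c) is therefore removed.
Exception (d) is satisfied on its face — the employer's headcount is 37, under the 38 limit; every employee is an immediate family member. As to paragraphs (g)–(l): (g) is engaged (the baseline figure is 206, meeting the 200 threshold), but yields to (h): (h) operates against (g): a current Provisional Exemption Letter is held. (i) is inapplicable (assessed value is $279,500, not under $254,000), so (h) stands. Exception (d) stands.

No — exception (d) applies; Nadia's landscaping firm is not required to provide paid sick leave.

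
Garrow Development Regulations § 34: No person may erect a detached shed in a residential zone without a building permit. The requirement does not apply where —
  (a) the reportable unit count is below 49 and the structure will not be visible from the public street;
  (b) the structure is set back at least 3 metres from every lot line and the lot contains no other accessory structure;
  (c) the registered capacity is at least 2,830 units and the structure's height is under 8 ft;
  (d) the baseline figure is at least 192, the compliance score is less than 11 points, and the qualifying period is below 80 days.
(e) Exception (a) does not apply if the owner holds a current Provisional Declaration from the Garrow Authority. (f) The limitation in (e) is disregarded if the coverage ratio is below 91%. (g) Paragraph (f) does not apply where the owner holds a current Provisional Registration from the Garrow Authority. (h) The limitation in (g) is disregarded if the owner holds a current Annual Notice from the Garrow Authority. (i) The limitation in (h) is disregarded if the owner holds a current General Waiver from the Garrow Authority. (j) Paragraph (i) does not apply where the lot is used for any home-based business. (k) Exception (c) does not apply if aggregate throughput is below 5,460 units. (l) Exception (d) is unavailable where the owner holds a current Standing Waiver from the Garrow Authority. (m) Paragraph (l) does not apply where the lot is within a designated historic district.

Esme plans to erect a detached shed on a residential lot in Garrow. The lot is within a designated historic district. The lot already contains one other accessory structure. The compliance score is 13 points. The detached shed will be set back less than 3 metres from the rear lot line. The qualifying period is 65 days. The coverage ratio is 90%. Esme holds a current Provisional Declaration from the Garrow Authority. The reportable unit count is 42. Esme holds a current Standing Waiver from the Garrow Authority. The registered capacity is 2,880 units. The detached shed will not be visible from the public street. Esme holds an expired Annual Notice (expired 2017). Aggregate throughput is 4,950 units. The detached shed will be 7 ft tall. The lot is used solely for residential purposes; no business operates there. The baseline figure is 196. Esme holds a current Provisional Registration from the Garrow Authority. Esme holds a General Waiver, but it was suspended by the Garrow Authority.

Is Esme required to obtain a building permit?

All of (a)'s requirements are met (the reportable unit count is 42, below the 49 limit; the structure will not be visible from the street). Turning to paragraphs (e)–(j): (e) operates — a current Provisional Declaration is held. (f) would limit (e) — the coverage ratio is 90%, below the 91% limit — but (g) sets (f) aside: (g) operates against (f): a current Provisional Registration is held. (h) is not engaged (no current Annual Notice is held), so (g) stands. So (a) is unavailable.
Exception (b) does not apply: the rear setback is under 3 m.
Exception (c) is satisfied on its face — the registered capacity is 2,880 units, meeting the 2,830 units threshold; the structure's height is 7 ft, under the 8 ft limit. But applying paragraph (k): (k) operates against (c): aggregate throughput is 4,950 units, below the 5,460 units limit. Exception (c) does not apply.
Exception (d) requires that the compliance score is less than 11 points; but the compliance score is 13 points, not less than 11 points, so (d) is unavailable.
No exception displaces § 34.

Yes — Esme must obtain a building permit.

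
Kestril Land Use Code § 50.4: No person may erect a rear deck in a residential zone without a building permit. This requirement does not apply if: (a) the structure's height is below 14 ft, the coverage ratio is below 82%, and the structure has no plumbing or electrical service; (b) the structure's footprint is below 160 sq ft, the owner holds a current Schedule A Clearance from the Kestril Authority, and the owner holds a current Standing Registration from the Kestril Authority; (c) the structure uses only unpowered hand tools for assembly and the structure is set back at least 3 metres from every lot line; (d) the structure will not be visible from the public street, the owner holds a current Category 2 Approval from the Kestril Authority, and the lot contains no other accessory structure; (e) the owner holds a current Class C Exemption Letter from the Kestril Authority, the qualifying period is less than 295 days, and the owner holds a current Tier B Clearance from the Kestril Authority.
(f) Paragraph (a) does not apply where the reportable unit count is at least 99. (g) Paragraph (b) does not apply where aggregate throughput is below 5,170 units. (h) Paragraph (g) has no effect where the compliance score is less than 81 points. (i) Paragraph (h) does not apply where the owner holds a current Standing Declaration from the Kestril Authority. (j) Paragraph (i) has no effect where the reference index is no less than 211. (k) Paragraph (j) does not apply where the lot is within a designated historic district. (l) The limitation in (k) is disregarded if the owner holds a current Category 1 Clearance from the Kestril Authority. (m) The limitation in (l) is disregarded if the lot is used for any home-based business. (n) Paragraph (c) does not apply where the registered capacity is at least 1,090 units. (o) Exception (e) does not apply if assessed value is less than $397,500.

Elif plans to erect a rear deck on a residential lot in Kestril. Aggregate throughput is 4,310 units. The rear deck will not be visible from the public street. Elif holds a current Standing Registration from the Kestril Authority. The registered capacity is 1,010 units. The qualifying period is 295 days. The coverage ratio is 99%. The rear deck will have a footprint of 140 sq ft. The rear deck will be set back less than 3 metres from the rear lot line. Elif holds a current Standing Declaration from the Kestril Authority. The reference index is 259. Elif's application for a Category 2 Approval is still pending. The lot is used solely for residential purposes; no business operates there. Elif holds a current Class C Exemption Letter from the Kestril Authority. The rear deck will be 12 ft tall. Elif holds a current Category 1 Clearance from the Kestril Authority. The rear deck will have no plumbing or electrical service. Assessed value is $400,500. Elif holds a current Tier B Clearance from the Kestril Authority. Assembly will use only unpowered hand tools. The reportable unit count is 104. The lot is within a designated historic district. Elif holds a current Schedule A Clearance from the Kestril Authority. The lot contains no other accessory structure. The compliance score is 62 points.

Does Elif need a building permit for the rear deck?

Exception (a) requires that the coverage ratio is below 82%; but the coverage ratio is 99%, not below 82%, so (a) is unavailable.
Exception (b)'s conditions are all satisfied: the structure's footprint is 140 sq ft, below the 160 sq ft limit; a current Schedule A Clearance is held; a current Standing Registration is held. As to paragraphs (g)–(m): (g) is engaged (aggregate throughput is 4,310 units, below the 5,170 units limit), but is overridden by (h): (h) operates against (g): the compliance score is 62 points, less than the 81 points limit. (i) would limit (h) — a current Standing Declaration is held — but (j) sets (i) aside: (j) operates against (i): the reference index is 259, meeting the 211 threshold. (k) would limit (j) — the lot is in a historic district — but (l) sets (k) aside: (l) operates against (k): a current Category 1 Clearance is held. (m), which would lift (l), is not triggered — the lot is solely residential. (b) remains available.
Exception (c) requires that the structure is set back at least 3 metres from every lot line; but the rear setback is under 3 m, so (c) is unavailable.
Exception (d) fails — no current Category 2 Approval is held.
Exception (e) fails — the qualifying period is 295 days, not less than 295 days.

No — exception (b) applies; Elif does not need a building permit.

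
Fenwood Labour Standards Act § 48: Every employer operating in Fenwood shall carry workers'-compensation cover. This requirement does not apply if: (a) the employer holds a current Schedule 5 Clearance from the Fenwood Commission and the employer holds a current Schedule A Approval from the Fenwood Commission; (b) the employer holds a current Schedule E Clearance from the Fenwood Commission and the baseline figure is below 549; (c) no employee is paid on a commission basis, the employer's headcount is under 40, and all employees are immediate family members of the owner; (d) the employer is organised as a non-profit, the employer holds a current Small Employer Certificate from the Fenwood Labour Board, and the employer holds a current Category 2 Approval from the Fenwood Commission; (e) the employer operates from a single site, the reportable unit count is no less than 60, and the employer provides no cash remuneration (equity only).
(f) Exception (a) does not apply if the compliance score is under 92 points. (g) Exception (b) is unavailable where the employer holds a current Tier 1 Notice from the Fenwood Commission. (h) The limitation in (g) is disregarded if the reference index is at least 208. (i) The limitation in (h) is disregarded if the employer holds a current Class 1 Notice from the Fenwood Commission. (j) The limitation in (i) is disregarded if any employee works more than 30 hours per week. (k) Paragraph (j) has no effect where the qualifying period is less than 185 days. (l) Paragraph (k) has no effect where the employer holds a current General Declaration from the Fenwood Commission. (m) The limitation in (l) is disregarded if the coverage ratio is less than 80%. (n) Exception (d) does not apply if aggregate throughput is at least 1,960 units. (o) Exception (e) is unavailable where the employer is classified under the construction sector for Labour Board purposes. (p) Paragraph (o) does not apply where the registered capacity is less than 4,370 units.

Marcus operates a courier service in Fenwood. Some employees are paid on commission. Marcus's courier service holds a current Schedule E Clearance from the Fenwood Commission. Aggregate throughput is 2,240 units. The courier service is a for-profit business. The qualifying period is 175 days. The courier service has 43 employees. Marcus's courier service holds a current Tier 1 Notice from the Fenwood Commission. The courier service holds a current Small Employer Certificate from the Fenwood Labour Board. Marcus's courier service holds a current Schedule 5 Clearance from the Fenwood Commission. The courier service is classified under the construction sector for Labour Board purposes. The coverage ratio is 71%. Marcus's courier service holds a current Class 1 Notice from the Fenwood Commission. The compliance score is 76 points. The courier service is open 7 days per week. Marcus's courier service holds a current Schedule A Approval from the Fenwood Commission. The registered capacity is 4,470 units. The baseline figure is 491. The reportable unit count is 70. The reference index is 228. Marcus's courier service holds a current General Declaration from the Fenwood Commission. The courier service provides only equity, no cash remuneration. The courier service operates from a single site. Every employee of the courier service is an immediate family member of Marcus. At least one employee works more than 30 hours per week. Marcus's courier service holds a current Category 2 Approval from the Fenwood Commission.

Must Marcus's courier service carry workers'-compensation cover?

Yes — Marcus's courier service must carry workers'-compensation cover.

Exception (a)'s conditions are all satisfied: a current Schedule 5 Clearance is held; a current Schedule A Approval is held. Turning to paragraph (f): (f) operates against (a): the compliance score is 76 points, under the 92 points limit. Exception (a) does not apply.
Exception (b) is satisfied on its face — a current Schedule E Clearance is held; the baseline figure is 491, below the 549 limit. But applying paragraphs (g)–(m): (g) operates against (b): a current Tier 1 Notice is held. (h) operates (the reference index is 228, meeting the 208 threshold), but yields to (i): (i) operates against (h): a current Class 1 Notice is held. (j) applies (at least one employee exceeds 30 hours/week), but yields to (k): (k) operates against (j): the qualifying period is 175 days, less than the 185 days limit. (l) is engaged (a current General Declaration is held), but is displaced by (m): (m) operates against (l): the coverage ratio is 71%, less than the 80% limit. So (b) is unavailable.
Exception (c) fails — some employees are paid on commission.
Exception (d) requires that the employer is organised as a non-profit; but the employer is for-profit, so (d) is unavailable.
Exception (e)'s conditions are all satisfied: the employer operates from a single site; the reportable unit count is 70, meeting the 60 threshold; remuneration is equity-only. But: (o) operates against (e): the courier service is classified under the construction sector. (p) is not triggered (the registered capacity is 4,470 units, not less than 4,370 units), so (o) stands. So (e) is unavailable.
Every exception is unavailable, so the rule governs.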